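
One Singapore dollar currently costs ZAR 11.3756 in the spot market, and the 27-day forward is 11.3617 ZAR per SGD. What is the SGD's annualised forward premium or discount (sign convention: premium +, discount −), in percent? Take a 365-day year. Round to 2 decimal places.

T = 27/365 years.
SGD trades forward at -0.12219% vs spot over the period.
Annualise by dividing by T: -0.0012219 / (27/365) = -0.016518 → -1.65%.

-1.65%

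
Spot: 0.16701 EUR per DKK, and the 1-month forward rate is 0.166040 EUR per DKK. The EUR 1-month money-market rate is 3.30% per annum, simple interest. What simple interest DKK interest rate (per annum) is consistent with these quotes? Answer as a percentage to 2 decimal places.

T = 1/12 years.
F/S = 0.16604/0.16701 = 0.9941920 = (growth of EUR) / (growth of DKK).
The EUR side grows by 1 + 0.0330×1/12 = 1.002750.
So the DKK growth factor = 1.008608.
r = (1.008608 − 1)/(1/12) = 0.103296 → 10.33%.

10.33%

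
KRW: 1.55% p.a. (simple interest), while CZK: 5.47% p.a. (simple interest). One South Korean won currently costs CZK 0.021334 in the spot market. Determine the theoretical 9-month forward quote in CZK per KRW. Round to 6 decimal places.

0.021954

T = 9/12 years.
CZK accumulates by 1 + 0.0547×9/12 = 1.041025.
Growth of 1 KRW over T: 1 + 0.0155×9/12 = 1.011625.
Forward (CZK per KRW) = 0.021334 × 1.041025 / 1.011625 = 0.02195401.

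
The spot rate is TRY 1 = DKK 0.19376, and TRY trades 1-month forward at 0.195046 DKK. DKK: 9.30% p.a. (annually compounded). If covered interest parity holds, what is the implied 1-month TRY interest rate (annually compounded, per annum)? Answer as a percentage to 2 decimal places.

0.96%

T = 1/12 years.
F/S = 0.195046/0.19376 = 1.0066371 = (growth of DKK) / (growth of TRY).
DKK growth factor: (1 + 0.0930)^(1/12) = 1.007438.
Hence g_TRY = 1.0007956.
r = 1.0007956^(12/1) − 1 = 0.009589 → 0.96%.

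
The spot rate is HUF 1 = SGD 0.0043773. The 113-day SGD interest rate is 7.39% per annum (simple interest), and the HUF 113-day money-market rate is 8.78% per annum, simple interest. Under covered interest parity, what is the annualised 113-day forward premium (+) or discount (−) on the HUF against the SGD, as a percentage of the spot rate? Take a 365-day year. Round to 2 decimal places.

-1.35%

T = 113/365 years.
F = S · g_SGD/g_HUF = 0.0043773 × 1.0228786/1.0271819 = 0.0043589616.
Annualised premium = (F − S)/S × (1/T) = (0.0043589616 − 0.0043773)/0.0043773 ÷ (113/365) = -1.35%.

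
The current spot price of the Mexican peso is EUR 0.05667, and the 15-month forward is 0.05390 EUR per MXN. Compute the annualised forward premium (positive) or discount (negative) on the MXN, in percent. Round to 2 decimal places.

T = 15/12 years.
Period premium: (0.05390 − 0.05667)/0.05667 = -0.0488795.
Annualise by dividing by T: -0.0488795 / (15/12) = -0.039104 → -3.91%.

-3.91%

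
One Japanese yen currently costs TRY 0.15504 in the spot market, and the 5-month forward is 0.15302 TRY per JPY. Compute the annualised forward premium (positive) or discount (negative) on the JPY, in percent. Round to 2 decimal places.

-3.13%

T = 5/12 years.
JPY trades forward at -1.30289% vs spot over the period.
×(1/T) gives -3.13% p.a.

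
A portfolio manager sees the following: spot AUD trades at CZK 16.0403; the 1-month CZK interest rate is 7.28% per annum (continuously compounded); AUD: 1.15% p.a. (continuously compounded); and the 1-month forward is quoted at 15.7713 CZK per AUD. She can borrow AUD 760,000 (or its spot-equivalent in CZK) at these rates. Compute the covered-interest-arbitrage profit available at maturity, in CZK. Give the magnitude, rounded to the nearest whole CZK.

T = 1/12 years.
Invest the AUD and cover forward: 760,000 × 1.0009587927 × 15.7713 = CZK 11,997,680.27.
Convert at spot and invest in CZK: 760,000 × 16.0403 × 1.0060851062 = CZK 12,264,809.27.
The quoted forward undervalues AUD, so borrow AUD, convert to CZK at spot, deposit the CZK at 7.28%, and buy AUD forward at 15.7713 to cover the loan.
Profit = 12,264,809.27 − 11,997,680.27 = CZK 267,129.

CZK 267,129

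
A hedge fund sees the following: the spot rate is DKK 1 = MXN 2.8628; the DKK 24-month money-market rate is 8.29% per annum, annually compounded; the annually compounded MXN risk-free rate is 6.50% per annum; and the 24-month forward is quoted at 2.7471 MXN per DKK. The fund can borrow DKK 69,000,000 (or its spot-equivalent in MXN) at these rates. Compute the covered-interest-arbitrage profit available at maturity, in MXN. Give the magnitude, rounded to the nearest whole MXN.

MXN 1,767,156

T = 2 years.
Keep in DKK, deliver into the forward: 69,000,000·1.17267241·2.7471 = MXN 222,279,938.05.
Swap to MXN now, deposit: 69,000,000·2.8628·1.134225 = MXN 224,047,093.77.
The quoted forward undervalues DKK, so borrow DKK, convert to MXN at spot, deposit the MXN at 6.50%, and buy DKK forward at 2.7471 to cover the loan.
The gap between the two covered legs is MXN 1,767,156.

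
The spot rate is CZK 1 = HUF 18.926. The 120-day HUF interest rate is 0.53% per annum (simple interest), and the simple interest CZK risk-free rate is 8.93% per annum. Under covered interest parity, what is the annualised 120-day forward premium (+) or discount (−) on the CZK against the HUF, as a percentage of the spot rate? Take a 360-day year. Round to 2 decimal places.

T = 120/360 years.
F = S · g_HUF/g_CZK = 18.926 × 1.0017667/1.0297667 = 18.411390.
(F − S)/S ÷ T = (18.411390 − 18.926)/18.926/(120/360) = -0.081572 → -8.16%.

-8.16%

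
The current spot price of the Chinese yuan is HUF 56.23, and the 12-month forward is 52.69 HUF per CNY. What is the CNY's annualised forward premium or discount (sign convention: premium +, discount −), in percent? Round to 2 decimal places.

T = 1 year.
Period premium: (52.69 − 56.23)/56.23 = -0.0629557.
×(1/T) gives -6.30% p.a.

-6.30%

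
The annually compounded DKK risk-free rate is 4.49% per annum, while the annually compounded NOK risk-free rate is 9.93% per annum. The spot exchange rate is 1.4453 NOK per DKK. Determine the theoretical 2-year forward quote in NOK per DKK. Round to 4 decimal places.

1.5997

T = 2 years.
Growth of 1 NOK over T: (1 + 0.0993)^2 = 1.2084605.
Growth of 1 DKK over T: (1 + 0.0449)^2 = 1.091816.
Forward (NOK per DKK) = 1.4453 × 1.2084605 / 1.091816 = 1.599709.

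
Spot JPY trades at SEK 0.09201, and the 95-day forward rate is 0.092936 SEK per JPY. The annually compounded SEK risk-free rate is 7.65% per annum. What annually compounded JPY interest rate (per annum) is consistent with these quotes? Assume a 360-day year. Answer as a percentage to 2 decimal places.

3.64%

T = 95/360 years.
By CIP, F/S equals the SEK-to-JPY growth ratio: 0.092936/0.09201 = 1.0100641.
SEK growth factor: (1 + 0.0765)^(95/360) = 1.019643.
Hence g_JPY = 1.0094835.
Annualise: 1.0094835^(360/95) − 1 = 0.036416 = 3.64%.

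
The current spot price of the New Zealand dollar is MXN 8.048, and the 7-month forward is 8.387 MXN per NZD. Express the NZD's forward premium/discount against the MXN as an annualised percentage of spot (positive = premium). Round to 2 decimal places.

T = 7/12 years.
NZD trades forward at +4.21223% vs spot over the period.
Annualise by dividing by T: 0.0421223 / (7/12) = 0.072210 → 7.22%.

+7.22%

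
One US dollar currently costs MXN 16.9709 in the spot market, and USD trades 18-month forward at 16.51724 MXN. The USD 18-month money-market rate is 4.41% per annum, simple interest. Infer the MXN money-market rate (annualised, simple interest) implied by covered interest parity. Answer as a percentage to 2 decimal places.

T = 18/12 years.
By CIP, F/S equals the MXN-to-USD growth ratio: 16.51724/16.9709 = 0.9732684.
USD growth factor: 1 + 0.0441×18/12 = 1.066150.
That pins the MXN growth at 1.0376501.
(1.0376501 − 1)/T = 0.025100, i.e. 2.51%.

2.51%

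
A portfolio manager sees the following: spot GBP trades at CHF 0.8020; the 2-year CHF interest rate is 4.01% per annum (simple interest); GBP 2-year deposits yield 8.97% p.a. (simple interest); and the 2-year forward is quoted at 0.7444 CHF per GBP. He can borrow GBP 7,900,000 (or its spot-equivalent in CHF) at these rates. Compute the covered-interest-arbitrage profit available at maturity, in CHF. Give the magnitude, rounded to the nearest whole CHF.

T = 2 years.
Invest the GBP and cover forward: 7,900,000 × 1.179400 × 0.7444 = CHF 6,935,768.34.
Convert at spot and invest in CHF: 7,900,000 × 0.8020 × 1.080200 = CHF 6,843,931.16.
The quoted forward overvalues GBP, so borrow CHF, buy GBP at spot, deposit the GBP at 8.97%, and sell the proceeds forward at 0.7444.
Profit = 6,935,768.34 − 6,843,931.16 = CHF 91,837.

CHF 91,837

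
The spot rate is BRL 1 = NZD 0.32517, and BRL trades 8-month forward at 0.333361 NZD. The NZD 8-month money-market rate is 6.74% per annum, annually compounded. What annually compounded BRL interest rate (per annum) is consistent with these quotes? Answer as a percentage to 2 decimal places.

T = 8/12 years.
CIP gives F = S · g_NZD/g_BRL, so g_NZD/g_BRL = 0.333361/0.32517 = 1.0251899.
NZD growth factor: (1 + 0.0674)^(8/12) = 1.0444431.
That pins the BRL growth at 1.0187801.
Annualise: 1.0187801^(12/8) − 1 = 0.028302 = 2.83%.

2.83%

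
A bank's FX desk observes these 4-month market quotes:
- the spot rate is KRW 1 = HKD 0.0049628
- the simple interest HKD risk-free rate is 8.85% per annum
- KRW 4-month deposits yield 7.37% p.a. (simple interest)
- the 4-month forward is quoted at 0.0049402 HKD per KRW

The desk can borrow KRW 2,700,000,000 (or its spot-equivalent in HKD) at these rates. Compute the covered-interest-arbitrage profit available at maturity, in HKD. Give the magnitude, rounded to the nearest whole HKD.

T = 4/12 years.
Route A — deposit KRW, sell forward: 2,700,000,000 × 1.0245666667 × 0.0049402 = HKD 13,666,223.47.
Route B — convert at spot, deposit HKD: 2,700,000,000 × 0.0049628 × 1.029500 = HKD 13,794,847.02.
The quoted forward undervalues KRW, so borrow KRW, convert to HKD at spot, deposit the HKD at 8.85%, and buy KRW forward at 0.0049402 to cover the loan.
The gap between the two covered legs is HKD 128,624.

HKD 128,624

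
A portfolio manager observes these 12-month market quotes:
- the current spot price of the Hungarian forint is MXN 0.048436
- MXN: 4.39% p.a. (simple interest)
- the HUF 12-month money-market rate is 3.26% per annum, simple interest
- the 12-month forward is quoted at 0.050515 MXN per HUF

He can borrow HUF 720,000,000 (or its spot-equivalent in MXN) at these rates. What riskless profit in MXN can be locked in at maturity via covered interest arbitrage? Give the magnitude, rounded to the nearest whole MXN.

MXN 1,151,603

T = 1 year.
Invest the HUF and cover forward: 720,000,000 × 1.032600 × 0.050515 = MXN 37,556,488.08.
Convert at spot and invest in MXN: 720,000,000 × 0.048436 × 1.043900 = MXN 36,404,885.09.
The quoted forward overvalues HUF, so borrow MXN, buy HUF at spot, deposit the HUF at 3.26%, and sell the proceeds forward at 0.050515.
Profit = 37,556,488.08 − 36,404,885.09 = MXN 1,151,603.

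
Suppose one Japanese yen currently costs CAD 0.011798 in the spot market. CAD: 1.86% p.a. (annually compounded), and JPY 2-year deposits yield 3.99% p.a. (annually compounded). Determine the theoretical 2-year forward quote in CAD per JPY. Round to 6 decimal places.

T = 2 years.
CAD accumulates by (1 + 0.0186)^2 = 1.037546.
Growth of 1 JPY over T: (1 + 0.0399)^2 = 1.081392.
Forward (CAD per JPY) = 0.011798 × 1.037546 / 1.081392 = 0.01131964.

0.011320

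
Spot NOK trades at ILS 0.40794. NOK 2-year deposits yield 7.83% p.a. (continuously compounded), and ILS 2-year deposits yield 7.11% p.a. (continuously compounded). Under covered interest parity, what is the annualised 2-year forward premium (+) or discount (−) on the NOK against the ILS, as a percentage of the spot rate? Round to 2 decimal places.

T = 2 years.
F = S · g_ILS/g_NOK = 0.40794 × 1.1528072/1.1695277 = 0.40210776.
(F − S)/S ÷ T = (0.40210776 − 0.40794)/0.40794/2 = -0.007148 → -0.71%.

-0.71%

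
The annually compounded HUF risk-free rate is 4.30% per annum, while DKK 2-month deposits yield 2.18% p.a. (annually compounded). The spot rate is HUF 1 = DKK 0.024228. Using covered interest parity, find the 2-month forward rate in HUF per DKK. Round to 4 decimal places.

T = 2/12 years.
DKK accumulates by (1 + 0.0218)^(2/12) = 1.00360076.
HUF accumulates by (1 + 0.0430)^(2/12) = 1.00704154.
So F = 0.024228 × 1.00360076 / 1.00704154 = 0.024145220 (DKK/HUF).
Quoted the other way: 1/0.024145220 = 41.4161 HUF per DKK.

41.4161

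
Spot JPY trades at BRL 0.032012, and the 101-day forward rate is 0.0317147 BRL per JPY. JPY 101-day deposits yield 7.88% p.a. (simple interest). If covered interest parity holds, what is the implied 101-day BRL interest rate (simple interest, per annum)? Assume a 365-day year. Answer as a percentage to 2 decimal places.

4.45%

T = 101/365 years.
CIP gives F = S · g_BRL/g_JPY, so g_BRL/g_JPY = 0.0317147/0.032012 = 0.9907129.
JPY growth factor: 1 + 0.0788×101/365 = 1.0218049.
So the BRL growth factor = 1.0123153.
r = (1.0123153 − 1)/(101/365) = 0.044506 → 4.45%.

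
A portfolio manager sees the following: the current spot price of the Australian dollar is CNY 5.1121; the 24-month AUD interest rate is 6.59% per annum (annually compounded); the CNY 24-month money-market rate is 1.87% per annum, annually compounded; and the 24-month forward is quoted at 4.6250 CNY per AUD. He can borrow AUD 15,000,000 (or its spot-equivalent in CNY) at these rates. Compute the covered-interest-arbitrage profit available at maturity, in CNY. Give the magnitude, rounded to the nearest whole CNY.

T = 2 years.
Keep in AUD, deliver into the forward: 15,000,000·1.13614281·4.6250 = CNY 78,819,907.44.
Swap to CNY now, deposit: 15,000,000·5.1121·1.03774969 = CNY 79,576,202.85.
The quoted forward undervalues AUD, so borrow AUD, convert to CNY at spot, deposit the CNY at 1.87%, and buy AUD forward at 4.6250 to cover the loan.
Profit = 79,576,202.85 − 78,819,907.44 = CNY 756,295.

CNY 756,295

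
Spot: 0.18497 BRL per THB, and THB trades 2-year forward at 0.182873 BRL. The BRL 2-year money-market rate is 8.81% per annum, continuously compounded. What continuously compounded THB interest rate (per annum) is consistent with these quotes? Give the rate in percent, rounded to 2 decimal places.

9.38%

T = 2 years.
CIP gives F = S · g_BRL/g_THB, so g_BRL/g_THB = 0.182873/0.18497 = 0.9886630.
BRL growth factor: e^(0.0881×2) = 1.1926766.
That pins the THB growth at 1.206353.
r = ln(1.206353)/2 = 0.093801 → 9.38%.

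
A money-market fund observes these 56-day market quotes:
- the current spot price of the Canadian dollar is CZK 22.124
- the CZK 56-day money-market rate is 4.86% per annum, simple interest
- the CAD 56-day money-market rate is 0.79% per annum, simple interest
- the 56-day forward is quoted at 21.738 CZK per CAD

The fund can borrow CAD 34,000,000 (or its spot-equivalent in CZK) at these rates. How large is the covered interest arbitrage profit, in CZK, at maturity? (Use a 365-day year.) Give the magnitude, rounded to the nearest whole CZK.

CZK 17,837,032

T = 56/365 years.
Route A — deposit CAD, sell forward: 34,000,000 × 1.00121205479 × 21.738 = CZK 739,987,820.00.
Route B — convert at spot, deposit CZK: 34,000,000 × 22.124 × 1.00745643836 = CZK 757,824,852.24.
The quoted forward undervalues CAD, so borrow CAD, convert to CZK at spot, deposit the CZK at 4.86%, and buy CAD forward at 21.738 to cover the loan.
The gap between the two covered legs is CZK 17,837,032.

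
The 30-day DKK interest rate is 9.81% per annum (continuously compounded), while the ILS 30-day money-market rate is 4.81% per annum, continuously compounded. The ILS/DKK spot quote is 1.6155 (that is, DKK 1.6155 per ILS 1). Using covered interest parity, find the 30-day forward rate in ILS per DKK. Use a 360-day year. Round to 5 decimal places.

T = 30/360 years.
Growth of 1 DKK over T: e^(0.0981×30/360) = 1.0082085.
ILS growth factor: e^(0.0481×30/360) = 1.0040164.
Forward (DKK per ILS) = 1.6155 × 1.0082085 / 1.0040164 = 1.622245.
Quoted the other way: 1/1.622245 = 0.61643 ILS per DKK.

0.61643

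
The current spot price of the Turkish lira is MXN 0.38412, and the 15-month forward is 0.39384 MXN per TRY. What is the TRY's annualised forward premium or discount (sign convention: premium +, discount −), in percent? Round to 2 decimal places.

T = 15/12 years.
Period premium: (0.39384 − 0.38412)/0.38412 = 0.0253046.
Per annum: 0.0253046 / (15/12) = 0.020244 = 2.02%.

+2.02%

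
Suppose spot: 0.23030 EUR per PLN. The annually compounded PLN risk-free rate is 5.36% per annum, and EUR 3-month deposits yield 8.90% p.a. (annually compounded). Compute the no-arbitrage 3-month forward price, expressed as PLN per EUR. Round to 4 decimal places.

4.3064

T = 3/12 years.
EUR growth factor: (1 + 0.0890)^(3/12) = 1.0215437.
Growth of 1 PLN over T: (1 + 0.0536)^(3/12) = 1.0131388.
So F = 0.2303 × 1.0215437 / 1.0131388 = 0.2322105 (EUR/PLN).
Quoted the other way: 1/0.2322105 = 4.3064 PLN per EUR.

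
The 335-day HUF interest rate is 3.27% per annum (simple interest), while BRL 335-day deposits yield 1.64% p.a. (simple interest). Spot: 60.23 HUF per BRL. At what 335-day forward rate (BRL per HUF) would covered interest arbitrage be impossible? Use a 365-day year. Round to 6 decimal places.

T = 335/365 years.
Growth of 1 HUF over T: 1 + 0.0327×335/365 = 1.0300123.
BRL accumulates by 1 + 0.0164×335/365 = 1.0150521.
CIP: F = S · (grow HUF)/(grow BRL) = 60.23 × 1.0300123/1.0150521 = 61.11769 HUF per BRL.
Quoted the other way: 1/61.11769 = 0.016362 BRL per HUF.

0.016362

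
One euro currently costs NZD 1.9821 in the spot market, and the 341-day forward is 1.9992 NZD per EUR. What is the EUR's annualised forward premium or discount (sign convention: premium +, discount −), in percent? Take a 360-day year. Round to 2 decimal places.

T = 341/360 years.
(F − S)/S = (1.9992 − 1.9821)/1.9821 = 0.0086272.
×(1/T) gives 0.91% p.a.

+0.91%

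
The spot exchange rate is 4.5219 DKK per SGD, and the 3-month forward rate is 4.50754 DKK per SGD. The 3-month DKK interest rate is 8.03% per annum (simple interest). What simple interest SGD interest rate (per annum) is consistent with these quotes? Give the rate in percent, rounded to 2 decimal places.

9.33%

T = 3/12 years.
By CIP, F/S equals the DKK-to-SGD growth ratio: 4.50754/4.5219 = 0.9968243.
The DKK side grows by 1 + 0.0803×3/12 = 1.020075.
That pins the SGD growth at 1.0233248.
(1.0233248 − 1)/T = 0.093299, i.e. 9.33%.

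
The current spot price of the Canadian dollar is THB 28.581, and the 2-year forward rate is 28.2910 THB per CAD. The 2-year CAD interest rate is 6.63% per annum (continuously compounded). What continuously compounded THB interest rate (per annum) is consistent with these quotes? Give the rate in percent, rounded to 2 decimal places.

6.12%

T = 2 years.
F/S = 28.291/28.581 = 0.9898534 = (growth of THB) / (growth of CAD).
The CAD side grows by e^(0.0663×2) = 1.1417932.
That pins the THB growth at 1.1302079.
r = ln(1.1302079)/2 = 0.061201 → 6.12%.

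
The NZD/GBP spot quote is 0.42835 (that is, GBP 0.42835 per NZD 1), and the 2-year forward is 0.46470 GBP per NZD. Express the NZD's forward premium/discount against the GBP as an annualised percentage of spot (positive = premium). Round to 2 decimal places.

T = 2 years.
(F − S)/S = (0.46470 − 0.42835)/0.42835 = 0.0848605.
×(1/T) gives 4.24% p.a.

+4.24%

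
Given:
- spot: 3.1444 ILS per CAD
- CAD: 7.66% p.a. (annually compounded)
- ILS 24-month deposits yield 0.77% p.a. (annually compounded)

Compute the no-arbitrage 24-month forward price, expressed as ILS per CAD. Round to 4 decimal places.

T = 2 years.
Growth of 1 ILS over T: (1 + 0.0077)^2 = 1.0154593.
Growth of 1 CAD over T: (1 + 0.0766)^2 = 1.1590676.
Forward (ILS per CAD) = 3.1444 × 1.0154593 / 1.1590676 = 2.754809.

2.7548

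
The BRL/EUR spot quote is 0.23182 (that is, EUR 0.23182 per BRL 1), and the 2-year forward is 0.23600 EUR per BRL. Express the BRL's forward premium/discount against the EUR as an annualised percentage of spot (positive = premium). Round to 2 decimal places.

T = 2 years.
BRL trades forward at +1.80312% vs spot over the period.
×(1/T) gives 0.90% p.a.

+0.90%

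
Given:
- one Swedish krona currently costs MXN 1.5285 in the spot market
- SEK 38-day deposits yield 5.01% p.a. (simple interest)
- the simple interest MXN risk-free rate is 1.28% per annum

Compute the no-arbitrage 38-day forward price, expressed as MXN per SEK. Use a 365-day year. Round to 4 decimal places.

T = 38/365 years.
MXN growth factor: 1 + 0.0128×38/365 = 1.0013326.
SEK growth factor: 1 + 0.0501×38/365 = 1.0052159.
So F = 1.5285 × 1.0013326 / 1.0052159 = 1.522595 (MXN/SEK).

1.5226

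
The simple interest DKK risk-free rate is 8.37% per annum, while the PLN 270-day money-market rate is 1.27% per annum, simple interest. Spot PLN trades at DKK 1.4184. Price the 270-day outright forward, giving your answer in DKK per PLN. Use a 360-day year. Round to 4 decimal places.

T = 270/360 years.
DKK growth factor: 1 + 0.0837×270/360 = 1.062775.
Growth of 1 PLN over T: 1 + 0.0127×270/360 = 1.009525.
So F = 1.4184 × 1.062775 / 1.009525 = 1.493217 (DKK/PLN).

1.4932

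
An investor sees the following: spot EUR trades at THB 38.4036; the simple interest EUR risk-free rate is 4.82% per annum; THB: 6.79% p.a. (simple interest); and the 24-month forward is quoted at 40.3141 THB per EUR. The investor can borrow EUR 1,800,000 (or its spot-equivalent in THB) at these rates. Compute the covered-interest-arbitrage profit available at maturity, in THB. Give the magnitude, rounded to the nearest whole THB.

THB 1,046,827

T = 2 years.
Route A — deposit EUR, sell forward: 1,800,000 × 1.096400 × 40.3141 = THB 79,560,682.63.
Route B — convert at spot, deposit THB: 1,800,000 × 38.4036 × 1.135800 = THB 78,513,855.98.
The quoted forward overvalues EUR, so borrow THB, buy EUR at spot, deposit the EUR at 4.82%, and sell the proceeds forward at 40.3141.
The gap between the two covered legs is THB 1,046,827.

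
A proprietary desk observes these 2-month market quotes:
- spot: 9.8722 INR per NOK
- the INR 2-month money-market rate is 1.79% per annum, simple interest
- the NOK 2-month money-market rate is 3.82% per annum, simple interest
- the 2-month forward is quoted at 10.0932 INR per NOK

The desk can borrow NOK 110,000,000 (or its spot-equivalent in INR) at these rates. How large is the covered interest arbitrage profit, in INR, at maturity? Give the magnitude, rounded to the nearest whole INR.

INR 28,138,877

T = 2/12 years.
Keep in NOK, deliver into the forward: 110,000,000·1.006366666667·10.0932 = INR 1,117,320,604.40.
Swap to INR now, deposit: 110,000,000·9.8722·1.002983333333 = INR 1,089,181,726.97.
The quoted forward overvalues NOK, so borrow INR, buy NOK at spot, deposit the NOK at 3.82%, and sell the proceeds forward at 10.0932.
Arbitrage profit = |1,117,320,604.40 − 1,089,181,726.97| = INR 28,138,877.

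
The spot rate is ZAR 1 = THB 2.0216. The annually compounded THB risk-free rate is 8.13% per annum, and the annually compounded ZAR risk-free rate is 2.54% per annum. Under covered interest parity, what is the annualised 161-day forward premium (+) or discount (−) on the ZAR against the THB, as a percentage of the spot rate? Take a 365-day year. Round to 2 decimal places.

+5.37%

T = 161/365 years.
F = S · g_THB/g_ZAR = 2.0216 × 1.0350791/1.0111253 = 2.0694922.
Annualised premium = (F − S)/S × (1/T) = (2.0694922 − 2.0216)/2.0216 ÷ (161/365) = 5.37%.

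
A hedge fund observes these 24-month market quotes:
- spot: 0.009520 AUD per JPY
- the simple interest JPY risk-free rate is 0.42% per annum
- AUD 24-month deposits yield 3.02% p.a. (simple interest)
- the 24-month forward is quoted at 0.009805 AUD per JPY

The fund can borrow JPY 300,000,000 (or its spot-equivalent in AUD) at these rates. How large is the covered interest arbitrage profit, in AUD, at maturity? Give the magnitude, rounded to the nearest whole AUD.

T = 2 years.
Invest the JPY and cover forward: 300,000,000 × 1.008400 × 0.009805 = AUD 2,966,208.60.
Convert at spot and invest in AUD: 300,000,000 × 0.009520 × 1.060400 = AUD 3,028,502.40.
The quoted forward undervalues JPY, so borrow JPY, convert to AUD at spot, deposit the AUD at 3.02%, and buy JPY forward at 0.009805 to cover the loan.
The gap between the two covered legs is AUD 62,294.

AUD 62,294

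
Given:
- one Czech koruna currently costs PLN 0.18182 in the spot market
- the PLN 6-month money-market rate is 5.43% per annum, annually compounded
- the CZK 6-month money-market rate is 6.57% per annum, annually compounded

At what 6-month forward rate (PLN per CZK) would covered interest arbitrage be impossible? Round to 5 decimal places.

0.18084

T = 6/12 years.
PLN growth factor: (1 + 0.0543)^(6/12) = 1.0267911.
Growth of 1 CZK over T: (1 + 0.0657)^(6/12) = 1.0323275.
CIP: F = S · (grow PLN)/(grow CZK) = 0.18182 × 1.0267911/1.0323275 = 0.1808449 PLN per CZK.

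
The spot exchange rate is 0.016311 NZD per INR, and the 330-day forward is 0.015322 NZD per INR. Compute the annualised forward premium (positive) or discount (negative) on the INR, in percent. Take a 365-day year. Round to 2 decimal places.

T = 330/365 years.
(F − S)/S = (0.015322 − 0.016311)/0.016311 = -0.0606339.
×(1/T) gives -6.71% p.a.

-6.71%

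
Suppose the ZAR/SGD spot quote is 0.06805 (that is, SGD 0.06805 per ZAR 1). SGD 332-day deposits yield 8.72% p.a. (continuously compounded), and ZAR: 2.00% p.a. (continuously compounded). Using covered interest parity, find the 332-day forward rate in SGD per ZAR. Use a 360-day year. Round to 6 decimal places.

T = 332/360 years.
SGD accumulates by e^(0.0872×332/360) = 1.0837397.
ZAR accumulates by e^(0.0200×332/360) = 1.0186156.
Forward (SGD per ZAR) = 0.06805 × 1.0837397 / 1.0186156 = 0.07240070.

0.072401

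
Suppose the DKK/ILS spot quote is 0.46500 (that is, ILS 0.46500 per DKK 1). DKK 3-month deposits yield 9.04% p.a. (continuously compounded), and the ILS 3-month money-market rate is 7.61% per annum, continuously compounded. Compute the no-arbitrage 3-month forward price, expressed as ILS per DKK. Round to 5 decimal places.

0.46334

T = 3/12 years.
ILS growth factor: e^(0.0761×3/12) = 1.0192071.
Growth of 1 DKK over T: e^(0.0904×3/12) = 1.0228573.
So F = 0.465 × 1.0192071 / 1.0228573 = 0.4633406 (ILS/DKK).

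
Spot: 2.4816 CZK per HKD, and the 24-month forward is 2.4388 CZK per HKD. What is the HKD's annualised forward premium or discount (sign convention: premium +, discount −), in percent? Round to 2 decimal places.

-0.86%

T = 2 years.
(F − S)/S = (2.4388 − 2.4816)/2.4816 = -0.0172469.
Annualise by dividing by T: -0.0172469 / 2 = -0.008623 → -0.86%.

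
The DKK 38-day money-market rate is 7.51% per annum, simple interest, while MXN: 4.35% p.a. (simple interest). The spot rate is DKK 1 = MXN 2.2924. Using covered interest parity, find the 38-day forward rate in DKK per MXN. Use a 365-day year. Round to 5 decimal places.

T = 38/365 years.
Growth of 1 MXN over T: 1 + 0.0435×38/365 = 1.0045288.
Growth of 1 DKK over T: 1 + 0.0751×38/365 = 1.0078186.
Forward (MXN per DKK) = 2.2924 × 1.0045288 / 1.0078186 = 2.284917.
Invert for DKK per MXN: 1 / 2.284917 = 0.43765.

0.43765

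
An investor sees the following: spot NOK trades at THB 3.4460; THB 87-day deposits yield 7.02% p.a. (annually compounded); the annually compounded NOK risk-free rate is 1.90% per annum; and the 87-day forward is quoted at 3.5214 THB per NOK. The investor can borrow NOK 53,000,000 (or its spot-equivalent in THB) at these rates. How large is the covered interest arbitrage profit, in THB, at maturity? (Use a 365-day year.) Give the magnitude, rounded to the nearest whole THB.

T = 87/365 years.
Invest the NOK and cover forward: 53,000,000 × 1.00449635957 × 3.5214 = THB 187,473,374.47.
Convert at spot and invest in THB: 53,000,000 × 3.4460 × 1.01630286919 = THB 185,615,523.42.
The quoted forward overvalues NOK, so borrow THB, buy NOK at spot, deposit the NOK at 1.90%, and sell the proceeds forward at 3.5214.
Profit = 187,473,374.47 − 185,615,523.42 = THB 1,857,851.

THB 1,857,851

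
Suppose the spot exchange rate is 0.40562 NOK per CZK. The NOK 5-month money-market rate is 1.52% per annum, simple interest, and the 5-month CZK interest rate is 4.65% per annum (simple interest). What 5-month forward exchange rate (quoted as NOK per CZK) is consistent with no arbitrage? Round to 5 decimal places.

T = 5/12 years.
Growth of 1 NOK over T: 1 + 0.0152×5/12 = 1.0063333.
Growth of 1 CZK over T: 1 + 0.0465×5/12 = 1.019375.
Forward (NOK per CZK) = 0.40562 × 1.0063333 / 1.019375 = 0.4004306.

0.40043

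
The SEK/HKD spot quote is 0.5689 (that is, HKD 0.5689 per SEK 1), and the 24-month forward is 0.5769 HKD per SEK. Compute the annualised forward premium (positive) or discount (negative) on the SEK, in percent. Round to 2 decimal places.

T = 2 years.
SEK trades forward at +1.40622% vs spot over the period.
×(1/T) gives 0.70% p.a.

+0.70%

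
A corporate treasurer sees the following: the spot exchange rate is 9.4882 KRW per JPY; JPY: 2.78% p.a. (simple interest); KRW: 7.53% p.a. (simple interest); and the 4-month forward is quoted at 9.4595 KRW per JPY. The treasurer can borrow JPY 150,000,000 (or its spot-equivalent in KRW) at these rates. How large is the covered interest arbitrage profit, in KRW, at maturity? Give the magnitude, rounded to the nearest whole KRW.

KRW 26,879,368

T = 4/12 years.
Invest the JPY and cover forward: 150,000,000 × 1.009266666667 × 9.4595 = KRW 1,432,073,705.00.
Convert at spot and invest in KRW: 150,000,000 × 9.4882 × 1.025100 = KRW 1,458,953,073.00.
The quoted forward undervalues JPY, so borrow JPY, convert to KRW at spot, deposit the KRW at 7.53%, and buy JPY forward at 9.4595 to cover the loan.
Arbitrage profit = |1,432,073,705.00 − 1,458,953,073.00| = KRW 26,879,368.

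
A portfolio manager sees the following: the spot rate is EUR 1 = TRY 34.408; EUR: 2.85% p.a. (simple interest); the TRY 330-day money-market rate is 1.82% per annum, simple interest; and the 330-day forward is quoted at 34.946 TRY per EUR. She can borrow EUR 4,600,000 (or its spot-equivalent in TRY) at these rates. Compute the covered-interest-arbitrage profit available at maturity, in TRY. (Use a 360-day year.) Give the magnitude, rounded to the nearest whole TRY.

TRY 4,033,851

T = 330/360 years.
Route A — deposit EUR, sell forward: 4,600,000 × 1.026125 × 34.946 = TRY 164,951,235.55.
Route B — convert at spot, deposit TRY: 4,600,000 × 34.408 × 1.01668333333 = TRY 160,917,384.61.
The quoted forward overvalues EUR, so borrow TRY, buy EUR at spot, deposit the EUR at 2.85%, and sell the proceeds forward at 34.946.
Arbitrage profit = |164,951,235.55 − 160,917,384.61| = TRY 4,033,851.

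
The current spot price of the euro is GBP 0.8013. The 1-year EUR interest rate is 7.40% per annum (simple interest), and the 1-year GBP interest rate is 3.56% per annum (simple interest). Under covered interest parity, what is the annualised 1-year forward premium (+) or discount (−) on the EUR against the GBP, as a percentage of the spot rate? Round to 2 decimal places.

T = 1 year.
No-arbitrage forward: 0.8013 × 1.035600 / 1.074000 = 0.7726502 GBP/EUR.
Annualised premium = (F − S)/S × (1/T) = (0.7726502 − 0.8013)/0.8013 ÷ 1 = -3.58%.

-3.58%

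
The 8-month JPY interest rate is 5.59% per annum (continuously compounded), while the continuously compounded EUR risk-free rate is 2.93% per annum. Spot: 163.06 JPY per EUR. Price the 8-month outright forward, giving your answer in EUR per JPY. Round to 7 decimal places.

T = 8/12 years.
Growth of 1 JPY over T: e^(0.0559×8/12) = 1.0379698.
EUR growth factor: e^(0.0293×8/12) = 1.0197254.
Forward (JPY per EUR) = 163.06 × 1.0379698 / 1.0197254 = 165.9774.
Quoted the other way: 1/165.9774 = 0.0060249 EUR per JPY.

0.0060249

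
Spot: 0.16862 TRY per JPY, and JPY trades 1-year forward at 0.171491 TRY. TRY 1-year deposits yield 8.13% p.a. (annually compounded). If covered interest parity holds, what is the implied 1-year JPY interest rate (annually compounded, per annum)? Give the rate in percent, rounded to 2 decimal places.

T = 1 year.
CIP gives F = S · g_TRY/g_JPY, so g_TRY/g_JPY = 0.171491/0.16862 = 1.0170265.
The TRY side grows by (1 + 0.0813)^1 = 1.081300.
So the JPY growth factor = 1.0631975.
Annualise: 1.0631975^(1/1) − 1 = 0.063198 = 6.32%.

6.32%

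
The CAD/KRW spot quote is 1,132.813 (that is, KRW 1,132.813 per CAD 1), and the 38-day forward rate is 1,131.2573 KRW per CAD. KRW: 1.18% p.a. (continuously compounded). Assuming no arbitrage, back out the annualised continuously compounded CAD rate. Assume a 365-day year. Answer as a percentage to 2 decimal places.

2.50%

T = 38/365 years.
By CIP, F/S equals the KRW-to-CAD growth ratio: 1131.2573/1132.813 = 0.9986267.
KRW growth factor: e^(0.0118×38/365) = 1.0012292.
Hence g_CAD = 1.0026061.
r = ln(1.0026061)/(38/365) = 0.025000 → 2.50%.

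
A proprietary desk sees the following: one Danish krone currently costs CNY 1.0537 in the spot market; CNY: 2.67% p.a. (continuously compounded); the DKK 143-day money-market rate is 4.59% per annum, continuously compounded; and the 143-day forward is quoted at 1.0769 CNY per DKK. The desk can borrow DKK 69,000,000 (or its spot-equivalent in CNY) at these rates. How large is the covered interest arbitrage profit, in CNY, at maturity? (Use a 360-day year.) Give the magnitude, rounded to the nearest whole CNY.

CNY 2,192,808

T = 143/360 years.
Invest the DKK and cover forward: 69,000,000 × 1.0183997268 × 1.0769 = CNY 75,673,311.94.
Convert at spot and invest in CNY: 69,000,000 × 1.0537 × 1.0106622745 = CNY 73,480,503.87.
The quoted forward overvalues DKK, so borrow CNY, buy DKK at spot, deposit the DKK at 4.59%, and sell the proceeds forward at 1.0769.
Profit = 75,673,311.94 − 73,480,503.87 = CNY 2,192,808.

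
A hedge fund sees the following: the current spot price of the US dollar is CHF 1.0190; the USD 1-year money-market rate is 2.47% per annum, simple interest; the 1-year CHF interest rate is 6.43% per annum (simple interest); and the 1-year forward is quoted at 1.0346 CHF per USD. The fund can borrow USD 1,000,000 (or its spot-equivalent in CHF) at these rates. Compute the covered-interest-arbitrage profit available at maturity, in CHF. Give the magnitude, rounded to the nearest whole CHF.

T = 1 year.
Keep in USD, deliver into the forward: 1,000,000·1.024700·1.0346 = CHF 1,060,154.62.
Swap to CHF now, deposit: 1,000,000·1.0190·1.064300 = CHF 1,084,521.70.
The quoted forward undervalues USD, so borrow USD, convert to CHF at spot, deposit the CHF at 6.43%, and buy USD forward at 1.0346 to cover the loan.
The gap between the two covered legs is CHF 24,367.

CHF 24,367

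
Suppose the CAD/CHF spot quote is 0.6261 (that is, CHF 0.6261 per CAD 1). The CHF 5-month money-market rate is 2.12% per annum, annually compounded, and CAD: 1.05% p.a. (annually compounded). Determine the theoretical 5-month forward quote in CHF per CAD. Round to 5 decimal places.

T = 5/12 years.
CHF growth factor: (1 + 0.0212)^(5/12) = 1.0087793.
CAD accumulates by (1 + 0.0105)^(5/12) = 1.0043617.
So F = 0.6261 × 1.0087793 / 1.0043617 = 0.6288538 (CHF/CAD).

0.62885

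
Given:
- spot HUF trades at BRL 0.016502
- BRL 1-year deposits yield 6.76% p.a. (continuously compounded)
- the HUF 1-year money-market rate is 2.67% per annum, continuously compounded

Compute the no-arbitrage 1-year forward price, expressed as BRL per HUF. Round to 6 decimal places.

T = 1 year.
BRL accumulates by e^(0.0676×1) = 1.0699372.
Growth of 1 HUF over T: e^(0.0267×1) = 1.0270596.
So F = 0.016502 × 1.0699372 / 1.0270596 = 0.01719092 (BRL/HUF).

0.017191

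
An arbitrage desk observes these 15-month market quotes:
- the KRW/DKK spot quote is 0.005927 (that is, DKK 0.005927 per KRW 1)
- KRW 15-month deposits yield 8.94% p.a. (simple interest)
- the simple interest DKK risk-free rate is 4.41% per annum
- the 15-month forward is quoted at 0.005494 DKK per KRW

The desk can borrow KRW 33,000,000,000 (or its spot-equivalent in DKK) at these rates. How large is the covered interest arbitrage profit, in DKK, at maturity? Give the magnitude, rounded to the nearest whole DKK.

T = 15/12 years.
Keep in KRW, deliver into the forward: 33,000,000,000·1.111750·0.005494 = DKK 201,562,498.50.
Swap to DKK now, deposit: 33,000,000,000·0.005927·1.055125 = DKK 206,372,953.88.
The quoted forward undervalues KRW, so borrow KRW, convert to DKK at spot, deposit the DKK at 4.41%, and buy KRW forward at 0.005494 to cover the loan.
Arbitrage profit = |201,562,498.50 − 206,372,953.88| = DKK 4,810,455.

DKK 4,810,455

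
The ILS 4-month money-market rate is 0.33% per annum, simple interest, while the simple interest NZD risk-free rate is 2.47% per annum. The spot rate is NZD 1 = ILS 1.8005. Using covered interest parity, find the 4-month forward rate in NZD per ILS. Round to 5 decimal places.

0.55936

T = 4/12 years.
ILS accumulates by 1 + 0.0033×4/12 = 1.001100.
Growth of 1 NZD over T: 1 + 0.0247×4/12 = 1.0082333.
Forward (ILS per NZD) = 1.8005 × 1.001100 / 1.0082333 = 1.787761.
Invert for NZD per ILS: 1 / 1.787761 = 0.55936.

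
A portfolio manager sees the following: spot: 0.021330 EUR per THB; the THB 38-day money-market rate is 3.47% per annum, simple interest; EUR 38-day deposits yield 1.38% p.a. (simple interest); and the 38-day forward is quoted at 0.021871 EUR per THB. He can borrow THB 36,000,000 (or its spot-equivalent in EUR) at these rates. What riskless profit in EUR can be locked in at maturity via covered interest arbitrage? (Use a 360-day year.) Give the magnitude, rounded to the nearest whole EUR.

T = 38/360 years.
Keep in THB, deliver into the forward: 36,000,000·1.00366278·0.021871 = EUR 790,239.91.
Swap to EUR now, deposit: 36,000,000·0.021330·1.00145667 = EUR 768,998.55.
The quoted forward overvalues THB, so borrow EUR, buy THB at spot, deposit the THB at 3.47%, and sell the proceeds forward at 0.021871.
Profit = 790,239.91 − 768,998.55 = EUR 21,241.

EUR 21,241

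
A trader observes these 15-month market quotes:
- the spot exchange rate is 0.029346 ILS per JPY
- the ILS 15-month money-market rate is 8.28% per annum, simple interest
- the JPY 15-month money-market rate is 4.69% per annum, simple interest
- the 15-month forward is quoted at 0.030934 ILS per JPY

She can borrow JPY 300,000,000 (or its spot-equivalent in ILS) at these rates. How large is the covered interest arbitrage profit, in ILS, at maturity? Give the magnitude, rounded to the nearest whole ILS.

T = 15/12 years.
Keep in JPY, deliver into the forward: 300,000,000·1.058625·0.030934 = ILS 9,824,251.73.
Swap to ILS now, deposit: 300,000,000·0.029346·1.103500 = ILS 9,714,993.30.
The quoted forward overvalues JPY, so borrow ILS, buy JPY at spot, deposit the JPY at 4.69%, and sell the proceeds forward at 0.030934.
Arbitrage profit = |9,824,251.73 − 9,714,993.30| = ILS 109,258.

ILS 109,258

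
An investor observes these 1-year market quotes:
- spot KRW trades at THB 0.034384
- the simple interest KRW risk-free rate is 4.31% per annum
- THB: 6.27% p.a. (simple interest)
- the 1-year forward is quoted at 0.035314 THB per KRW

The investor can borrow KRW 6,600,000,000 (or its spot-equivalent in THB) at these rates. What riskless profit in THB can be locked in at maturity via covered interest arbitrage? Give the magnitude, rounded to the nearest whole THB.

THB 1,954,634

T = 1 year.
Keep in KRW, deliver into the forward: 6,600,000,000·1.043100·0.035314 = THB 243,117,820.44.
Swap to THB now, deposit: 6,600,000,000·0.034384·1.062700 = THB 241,163,186.88.
The quoted forward overvalues KRW, so borrow THB, buy KRW at spot, deposit the KRW at 4.31%, and sell the proceeds forward at 0.035314.
The gap between the two covered legs is THB 1,954,634.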